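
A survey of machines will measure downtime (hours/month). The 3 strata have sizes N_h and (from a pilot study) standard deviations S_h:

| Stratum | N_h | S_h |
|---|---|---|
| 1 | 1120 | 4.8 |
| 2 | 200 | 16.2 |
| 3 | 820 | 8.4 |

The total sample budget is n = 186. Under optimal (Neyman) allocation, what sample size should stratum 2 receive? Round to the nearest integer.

Neyman allocation: n_h = n · N_h S_h / Σ N_i S_i, with n = 186.
  stratum 1: N_h·S_h = 1120·4.8 = 5376.00
  stratum 2: N_h·S_h = 200·16.2 = 3240.00
  stratum 3: N_h·S_h = 820·8.4 = 6888.00
Σ N_h S_h = 15504.00
n for stratum 2 = 186·3240.00/15504.00 = 38.870 → 39

39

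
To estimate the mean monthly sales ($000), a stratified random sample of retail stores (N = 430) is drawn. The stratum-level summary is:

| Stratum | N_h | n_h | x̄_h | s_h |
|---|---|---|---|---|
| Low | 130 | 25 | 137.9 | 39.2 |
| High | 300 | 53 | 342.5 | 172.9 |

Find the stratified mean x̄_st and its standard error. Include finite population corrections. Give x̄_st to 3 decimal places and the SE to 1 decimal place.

x̄_st ≈ 280.644, SE ≈ 15.2

x̄_st = Σ W_h x̄_h = (130·137.9 + 300·342.5)/430 = 280.64419
V̂(x̄_st) = Σ W_h² (1 − n_h/N_h) s_h²/n_h, with W_h = N_h/N and N = 430:
  stratum Low: (130/430)²·(1 − 25/130)·39.2²/25 = 4.53762
  stratum High: (300/430)²·(1 − 53/300)·172.9²/53 = 226.045
V̂(x̄_st) = 230.583
SE(x̄_st) = √230.583 = 15.185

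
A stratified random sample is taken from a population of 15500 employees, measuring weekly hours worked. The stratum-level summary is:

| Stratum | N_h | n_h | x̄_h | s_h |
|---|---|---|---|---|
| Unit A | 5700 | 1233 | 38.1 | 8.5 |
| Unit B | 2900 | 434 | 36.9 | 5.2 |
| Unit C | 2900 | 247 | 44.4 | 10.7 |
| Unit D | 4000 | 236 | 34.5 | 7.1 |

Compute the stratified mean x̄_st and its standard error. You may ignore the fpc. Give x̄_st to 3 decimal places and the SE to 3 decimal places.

x̄_st ≈ 38.125, SE ≈ 0.201

x̄_st = Σ W_h x̄_h = (5700·38.1 + 2900·36.9 + 2900·44.4 + 4000·34.5)/15500 = 38.12516
V̂(x̄_st) = Σ W_h² s_h²/n_h, with W_h = N_h/N and N = 15500:
  stratum Unit A: (5700/15500)²·8.5²/1233 = 0.0079243
  stratum Unit B: (2900/15500)²·5.2²/434 = 0.00218097
  stratum Unit C: (2900/15500)²·10.7²/247 = 0.0162257
  stratum Unit D: (4000/15500)²·7.1²/236 = 0.0142253
V̂(x̄_st) = 0.0405563
SE(x̄_st) = √0.0405563 = 0.201386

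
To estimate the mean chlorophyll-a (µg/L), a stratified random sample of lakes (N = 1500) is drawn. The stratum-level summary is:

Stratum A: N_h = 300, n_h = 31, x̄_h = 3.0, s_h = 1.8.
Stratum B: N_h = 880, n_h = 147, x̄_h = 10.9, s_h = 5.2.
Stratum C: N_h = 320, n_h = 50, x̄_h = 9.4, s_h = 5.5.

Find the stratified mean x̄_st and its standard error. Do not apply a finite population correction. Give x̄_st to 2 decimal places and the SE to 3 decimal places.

x̄_st ≈ 9.00, SE ≈ 0.308

x̄_st = Σ W_h x̄_h = (300·3.0 + 880·10.9 + 320·9.4)/1500 = 9.00000
V̂(x̄_st) = Σ W_h² s_h²/n_h, with W_h = N_h/N and N = 1500:
  stratum A: (300/1500)²·1.8²/31 = 0.00418065
  stratum B: (880/1500)²·5.2²/147 = 0.06331
  stratum C: (320/1500)²·5.5²/50 = 0.0275342
V̂(x̄_st) = 0.0950248
SE(x̄_st) = √0.0950248 = 0.308261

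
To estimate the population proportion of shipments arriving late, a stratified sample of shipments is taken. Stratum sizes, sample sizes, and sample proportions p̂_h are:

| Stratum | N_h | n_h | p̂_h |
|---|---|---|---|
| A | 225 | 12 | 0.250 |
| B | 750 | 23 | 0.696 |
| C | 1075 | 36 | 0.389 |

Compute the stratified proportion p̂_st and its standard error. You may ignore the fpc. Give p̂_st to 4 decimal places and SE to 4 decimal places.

N = 2050; stratum weights W_h = N_h/N.
p̂_st = Σ W_h p̂_h = (225·0.250 + 750·0.696 + 1075·0.389)/2050 = 0.48606
V̂(p̂_st) = Σ W_h² p̂_h(1−p̂_h)/(n_h−1):
  stratum A: (225/2050)²·0.250·0.750/11 = 0.000205336
  stratum B: (750/2050)²·0.696·0.304/22 = 0.00128729
  stratum C: (1075/2050)²·0.389·0.611/35 = 0.00186738
V̂(p̂_st) = 0.00336; SE = √V̂ = 0.0579655

p̂_st ≈ 0.4861, SE ≈ 0.0580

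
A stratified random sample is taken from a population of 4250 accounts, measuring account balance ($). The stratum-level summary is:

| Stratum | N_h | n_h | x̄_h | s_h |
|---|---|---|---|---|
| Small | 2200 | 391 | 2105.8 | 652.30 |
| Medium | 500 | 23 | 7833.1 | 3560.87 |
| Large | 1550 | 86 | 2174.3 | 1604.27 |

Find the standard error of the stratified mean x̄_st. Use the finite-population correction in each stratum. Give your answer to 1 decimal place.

V̂(x̄_st) = Σ W_h² (1 − n_h/N_h) s_h²/n_h, with W_h = N_h/N and N = 4250:
  stratum Small: (2200/4250)²·(1 − 391/2200)·652.30²/391 = 239.774
  stratum Medium: (500/4250)²·(1 − 23/500)·3560.87²/23 = 7279.39
  stratum Large: (1550/4250)²·(1 − 86/1550)·1604.27²/86 = 3759.68
V̂(x̄_st) = 11278.8
SE(x̄_st) = √11278.8 = 106.202

SE(x̄_st) ≈ 106.2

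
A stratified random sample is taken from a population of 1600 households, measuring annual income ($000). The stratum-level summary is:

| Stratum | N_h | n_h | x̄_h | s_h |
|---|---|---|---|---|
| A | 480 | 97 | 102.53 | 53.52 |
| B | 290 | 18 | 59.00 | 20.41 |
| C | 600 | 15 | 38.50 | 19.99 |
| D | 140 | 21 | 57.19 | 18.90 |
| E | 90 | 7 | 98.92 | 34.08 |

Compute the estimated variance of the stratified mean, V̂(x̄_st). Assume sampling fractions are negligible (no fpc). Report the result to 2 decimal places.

V̂(x̄_st) ≈ 7.82

V̂(x̄_st) = Σ W_h² s_h²/n_h, with W_h = N_h/N and N = 1600:
  stratum A: (480/1600)²·53.52²/97 = 2.65768
  stratum B: (290/1600)²·20.41²/18 = 0.760273
  stratum C: (600/1600)²·19.99²/15 = 3.74625
  stratum D: (140/1600)²·18.90²/21 = 0.130233
  stratum E: (90/1600)²·34.08²/7 = 0.524984
V̂(x̄_st) = 7.81942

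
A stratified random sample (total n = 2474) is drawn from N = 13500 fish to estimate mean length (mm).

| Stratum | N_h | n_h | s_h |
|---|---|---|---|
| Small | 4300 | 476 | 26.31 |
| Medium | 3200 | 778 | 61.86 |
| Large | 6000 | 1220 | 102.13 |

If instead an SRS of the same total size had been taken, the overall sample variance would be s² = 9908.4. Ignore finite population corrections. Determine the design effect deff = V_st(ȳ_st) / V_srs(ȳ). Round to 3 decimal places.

deff ≈ 0.528

V̂(ȳ_st) = Σ W_h² s_h²/n_h, with W_h = N_h/N and N = 13500:
  stratum Small: (4300/13500)²·26.31²/476 = 0.147538
  stratum Medium: (3200/13500)²·61.86²/778 = 0.276358
  stratum Large: (6000/13500)²·102.13²/1220 = 1.68881
V_st = 2.11271
V_srs = s²/n = 9908.4/2474 = 4.00501
deff = V_st / V_srs = 2.11271/4.00501 = 0.5275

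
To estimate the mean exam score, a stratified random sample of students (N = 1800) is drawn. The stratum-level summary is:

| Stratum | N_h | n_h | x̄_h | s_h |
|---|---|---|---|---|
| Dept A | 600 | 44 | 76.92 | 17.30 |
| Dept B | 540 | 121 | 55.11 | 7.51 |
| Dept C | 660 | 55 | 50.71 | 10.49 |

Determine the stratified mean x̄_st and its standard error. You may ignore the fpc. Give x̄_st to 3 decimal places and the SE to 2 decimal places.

x̄_st ≈ 60.767, SE ≈ 1.03

x̄_st = Σ W_h x̄_h = (600·76.92 + 540·55.11 + 660·50.71)/1800 = 60.76667
V̂(x̄_st) = Σ W_h² s_h²/n_h, with W_h = N_h/N and N = 1800:
  stratum Dept A: (600/1800)²·17.30²/44 = 0.755783
  stratum Dept B: (540/1800)²·7.51²/121 = 0.0419505
  stratum Dept C: (660/1800)²·10.49²/55 = 0.268987
V̂(x̄_st) = 1.06672
SE(x̄_st) = √1.06672 = 1.03282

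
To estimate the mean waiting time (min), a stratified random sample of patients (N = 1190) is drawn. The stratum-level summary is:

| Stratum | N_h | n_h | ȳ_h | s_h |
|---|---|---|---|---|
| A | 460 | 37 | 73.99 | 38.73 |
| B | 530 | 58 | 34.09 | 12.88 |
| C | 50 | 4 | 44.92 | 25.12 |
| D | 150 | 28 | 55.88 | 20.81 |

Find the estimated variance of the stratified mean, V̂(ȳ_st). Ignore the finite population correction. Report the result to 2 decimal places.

V̂(ȳ_st) ≈ 7.15

V̂(ȳ_st) = Σ W_h² s_h²/n_h, with W_h = N_h/N and N = 1190:
  stratum A: (460/1190)²·38.73²/37 = 6.0578
  stratum B: (530/1190)²·12.88²/58 = 0.567364
  stratum C: (50/1190)²·25.12²/4 = 0.2785
  stratum D: (150/1190)²·20.81²/28 = 0.245739
V̂(ȳ_st) = 7.1494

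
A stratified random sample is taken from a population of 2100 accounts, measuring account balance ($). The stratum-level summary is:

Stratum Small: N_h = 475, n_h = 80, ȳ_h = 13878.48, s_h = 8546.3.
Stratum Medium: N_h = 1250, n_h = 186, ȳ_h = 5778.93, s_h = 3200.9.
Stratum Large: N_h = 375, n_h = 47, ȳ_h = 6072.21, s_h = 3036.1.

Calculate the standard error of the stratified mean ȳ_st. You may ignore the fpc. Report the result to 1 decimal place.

V̂(ȳ_st) = Σ W_h² s_h²/n_h, with W_h = N_h/N and N = 2100:
  stratum Small: (475/2100)²·8546.3²/80 = 46710.5
  stratum Medium: (1250/2100)²·3200.9²/186 = 19517
  stratum Large: (375/2100)²·3036.1²/47 = 6254.01
V̂(ȳ_st) = 72481.5
SE(ȳ_st) = √72481.5 = 269.224

SE(ȳ_st) ≈ 269.2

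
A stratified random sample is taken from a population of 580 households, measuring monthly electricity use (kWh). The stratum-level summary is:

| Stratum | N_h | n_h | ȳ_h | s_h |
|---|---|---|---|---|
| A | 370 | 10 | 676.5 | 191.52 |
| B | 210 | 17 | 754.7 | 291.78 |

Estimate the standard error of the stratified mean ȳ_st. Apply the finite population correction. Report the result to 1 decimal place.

SE(ȳ_st) ≈ 45.3

V̂(ȳ_st) = Σ W_h² (1 − n_h/N_h) s_h²/n_h, with W_h = N_h/N and N = 580:
  stratum A: (370/580)²·(1 − 10/370)·191.52²/10 = 1452.37
  stratum B: (210/580)²·(1 − 17/210)·291.78²/17 = 603.369
V̂(ȳ_st) = 2055.74
SE(ȳ_st) = √2055.74 = 45.3402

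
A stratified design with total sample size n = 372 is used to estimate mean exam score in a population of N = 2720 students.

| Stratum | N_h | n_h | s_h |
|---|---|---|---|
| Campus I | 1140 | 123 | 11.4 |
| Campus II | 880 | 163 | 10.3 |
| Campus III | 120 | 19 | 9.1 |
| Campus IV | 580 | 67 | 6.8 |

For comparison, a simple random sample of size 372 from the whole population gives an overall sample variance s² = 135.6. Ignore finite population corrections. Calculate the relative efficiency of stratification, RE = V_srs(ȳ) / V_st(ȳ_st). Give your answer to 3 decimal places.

V̂(ȳ_st) = Σ W_h² s_h²/n_h, with W_h = N_h/N and N = 2720:
  stratum Campus I: (1140/2720)²·11.4²/123 = 0.185599
  stratum Campus II: (880/2720)²·10.3²/163 = 0.0681262
  stratum Campus III: (120/2720)²·9.1²/19 = 0.00848309
  stratum Campus IV: (580/2720)²·6.8²/67 = 0.0313806
V_st = 0.293589
V_srs = s²/n = 135.6/372 = 0.364516
Relative efficiency = V_srs / V_st = 0.364516/0.293589 = 1.2416

RE ≈ 1.242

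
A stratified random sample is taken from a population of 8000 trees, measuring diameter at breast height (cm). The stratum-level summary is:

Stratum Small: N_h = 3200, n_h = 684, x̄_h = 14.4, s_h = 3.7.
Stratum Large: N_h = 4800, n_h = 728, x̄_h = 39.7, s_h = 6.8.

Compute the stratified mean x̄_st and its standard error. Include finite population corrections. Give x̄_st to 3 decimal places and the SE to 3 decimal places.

x̄_st = Σ W_h x̄_h = (3200·14.4 + 4800·39.7)/8000 = 29.58000
V̂(x̄_st) = Σ W_h² (1 − n_h/N_h) s_h²/n_h, with W_h = N_h/N and N = 8000:
  stratum Small: (3200/8000)²·(1 − 684/3200)·3.7²/684 = 0.00251784
  stratum Large: (4800/8000)²·(1 − 728/4800)·6.8²/728 = 0.0193979
V̂(x̄_st) = 0.0219158
SE(x̄_st) = √0.0219158 = 0.14804

x̄_st ≈ 29.580, SE ≈ 0.148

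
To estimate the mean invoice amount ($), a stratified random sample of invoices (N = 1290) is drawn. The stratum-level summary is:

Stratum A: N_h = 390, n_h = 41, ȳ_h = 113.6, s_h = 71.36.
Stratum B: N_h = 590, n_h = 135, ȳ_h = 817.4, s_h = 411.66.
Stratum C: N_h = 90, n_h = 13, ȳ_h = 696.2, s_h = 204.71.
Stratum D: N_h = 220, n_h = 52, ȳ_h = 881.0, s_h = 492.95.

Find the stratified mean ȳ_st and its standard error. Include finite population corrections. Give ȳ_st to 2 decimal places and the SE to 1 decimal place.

ȳ_st = Σ W_h ȳ_h = (390·113.6 + 590·817.4 + 90·696.2 + 220·881.0)/1290 = 607.01395
V̂(ȳ_st) = Σ W_h² (1 − n_h/N_h) s_h²/n_h, with W_h = N_h/N and N = 1290:
  stratum A: (390/1290)²·(1 − 41/390)·71.36²/41 = 10.1587
  stratum B: (590/1290)²·(1 − 135/590)·411.66²/135 = 202.501
  stratum C: (90/1290)²·(1 − 13/90)·204.71²/13 = 13.4242
  stratum D: (220/1290)²·(1 − 52/220)·492.95²/52 = 103.79
V̂(ȳ_st) = 329.874
SE(ȳ_st) = √329.874 = 18.1624

ȳ_st ≈ 607.01, SE ≈ 18.2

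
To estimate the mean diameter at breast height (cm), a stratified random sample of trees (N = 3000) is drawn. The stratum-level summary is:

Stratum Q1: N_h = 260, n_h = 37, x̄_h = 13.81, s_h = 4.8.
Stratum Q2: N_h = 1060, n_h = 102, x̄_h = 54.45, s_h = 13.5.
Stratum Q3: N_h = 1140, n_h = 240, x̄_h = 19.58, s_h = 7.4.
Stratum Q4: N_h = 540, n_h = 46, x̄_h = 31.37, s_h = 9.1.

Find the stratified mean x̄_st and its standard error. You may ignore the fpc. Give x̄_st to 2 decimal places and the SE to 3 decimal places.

x̄_st ≈ 33.52, SE ≈ 0.565

x̄_st = Σ W_h x̄_h = (260·13.81 + 1060·54.45 + 1140·19.58 + 540·31.37)/3000 = 33.52287
V̂(x̄_st) = Σ W_h² s_h²/n_h, with W_h = N_h/N and N = 3000:
  stratum Q1: (260/3000)²·4.8²/37 = 0.00467719
  stratum Q2: (1060/3000)²·13.5²/102 = 0.223068
  stratum Q3: (1140/3000)²·7.4²/240 = 0.0329473
  stratum Q4: (540/3000)²·9.1²/46 = 0.058327
V̂(x̄_st) = 0.319019
SE(x̄_st) = √0.319019 = 0.564818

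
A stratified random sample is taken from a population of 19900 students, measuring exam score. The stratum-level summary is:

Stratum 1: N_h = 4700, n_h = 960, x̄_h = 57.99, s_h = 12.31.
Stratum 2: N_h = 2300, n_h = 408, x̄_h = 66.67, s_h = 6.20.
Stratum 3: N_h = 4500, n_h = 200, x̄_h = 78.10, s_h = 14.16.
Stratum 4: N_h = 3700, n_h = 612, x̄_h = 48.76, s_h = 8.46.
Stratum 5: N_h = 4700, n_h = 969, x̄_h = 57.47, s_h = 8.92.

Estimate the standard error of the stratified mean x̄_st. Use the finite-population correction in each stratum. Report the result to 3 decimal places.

SE(x̄_st) ≈ 0.253

V̂(x̄_st) = Σ W_h² (1 − n_h/N_h) s_h²/n_h, with W_h = N_h/N and N = 19900:
  stratum 1: (4700/19900)²·(1 − 960/4700)·12.31²/960 = 0.00700661
  stratum 2: (2300/19900)²·(1 − 408/2300)·6.20²/408 = 0.0010353
  stratum 3: (4500/19900)²·(1 − 200/4500)·14.16²/200 = 0.0489859
  stratum 4: (3700/19900)²·(1 − 612/3700)·8.46²/612 = 0.00337413
  stratum 5: (4700/19900)²·(1 − 969/4700)·8.92²/969 = 0.00363599
V̂(x̄_st) = 0.064038
SE(x̄_st) = √0.064038 = 0.253057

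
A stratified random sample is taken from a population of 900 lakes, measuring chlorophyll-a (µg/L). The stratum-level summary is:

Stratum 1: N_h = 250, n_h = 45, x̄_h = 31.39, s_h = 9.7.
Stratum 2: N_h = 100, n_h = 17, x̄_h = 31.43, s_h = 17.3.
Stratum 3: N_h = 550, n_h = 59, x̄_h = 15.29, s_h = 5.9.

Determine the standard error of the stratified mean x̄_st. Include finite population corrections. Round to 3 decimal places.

V̂(x̄_st) = Σ W_h² (1 − n_h/N_h) s_h²/n_h, with W_h = N_h/N and N = 900:
  stratum 1: (250/900)²·(1 − 45/250)·9.7²/45 = 0.132294
  stratum 2: (100/900)²·(1 − 17/100)·17.3²/17 = 0.1804
  stratum 3: (550/900)²·(1 − 59/550)·5.9²/59 = 0.196703
V̂(x̄_st) = 0.509397
SE(x̄_st) = √0.509397 = 0.71372

SE(x̄_st) ≈ 0.714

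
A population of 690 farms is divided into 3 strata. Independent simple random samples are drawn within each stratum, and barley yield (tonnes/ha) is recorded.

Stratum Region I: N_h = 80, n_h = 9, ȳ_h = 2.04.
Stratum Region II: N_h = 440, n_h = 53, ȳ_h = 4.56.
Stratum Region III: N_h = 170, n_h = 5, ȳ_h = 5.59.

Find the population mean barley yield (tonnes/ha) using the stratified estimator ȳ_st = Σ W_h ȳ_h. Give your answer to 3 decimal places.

N = Σ N_h = 690. Stratum weights W_h = N_h/N.
ȳ_st = (80·2.04 + 440·4.56 + 170·5.59) / 690 = 4.52159

ȳ_st ≈ 4.522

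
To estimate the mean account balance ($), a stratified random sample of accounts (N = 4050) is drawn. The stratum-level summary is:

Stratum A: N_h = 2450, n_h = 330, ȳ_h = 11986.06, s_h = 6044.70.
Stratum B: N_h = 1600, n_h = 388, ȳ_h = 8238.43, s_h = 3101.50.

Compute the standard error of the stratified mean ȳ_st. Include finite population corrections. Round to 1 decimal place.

V̂(ȳ_st) = Σ W_h² (1 − n_h/N_h) s_h²/n_h, with W_h = N_h/N and N = 4050:
  stratum A: (2450/4050)²·(1 − 330/2450)·6044.70²/330 = 35061.3
  stratum B: (1600/4050)²·(1 − 388/1600)·3101.50²/388 = 2931.06
V̂(ȳ_st) = 37992.3
SE(ȳ_st) = √37992.3 = 194.916

SE(ȳ_st) ≈ 194.9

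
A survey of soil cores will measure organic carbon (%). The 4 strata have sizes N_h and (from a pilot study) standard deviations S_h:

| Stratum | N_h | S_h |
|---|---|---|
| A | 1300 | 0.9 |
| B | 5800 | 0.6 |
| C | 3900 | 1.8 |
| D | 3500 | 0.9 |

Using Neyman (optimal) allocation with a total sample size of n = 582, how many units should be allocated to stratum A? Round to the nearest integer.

46

Neyman allocation: n_h = n · N_h S_h / Σ N_i S_i, with n = 582.
  stratum A: N_h·S_h = 1300·0.9 = 1170.00
  stratum B: N_h·S_h = 5800·0.6 = 3480.00
  stratum C: N_h·S_h = 3900·1.8 = 7020.00
  stratum D: N_h·S_h = 3500·0.9 = 3150.00
Σ N_h S_h = 14820.00
n for stratum A = 582·1170.00/14820.00 = 45.947 → 46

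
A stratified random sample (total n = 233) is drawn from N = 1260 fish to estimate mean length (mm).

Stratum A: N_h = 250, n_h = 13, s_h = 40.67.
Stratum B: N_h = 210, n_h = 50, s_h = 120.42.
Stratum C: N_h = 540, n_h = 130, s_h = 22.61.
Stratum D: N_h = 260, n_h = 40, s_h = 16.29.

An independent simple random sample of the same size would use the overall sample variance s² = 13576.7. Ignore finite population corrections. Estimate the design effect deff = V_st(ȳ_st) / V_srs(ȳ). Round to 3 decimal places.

V̂(ȳ_st) = Σ W_h² s_h²/n_h, with W_h = N_h/N and N = 1260:
  stratum A: (250/1260)²·40.67²/13 = 5.00892
  stratum B: (210/1260)²·120.42²/50 = 8.0561
  stratum C: (540/1260)²·22.61²/130 = 0.722278
  stratum D: (260/1260)²·16.29²/40 = 0.28248
V_st = 14.0698
V_srs = s²/n = 13576.7/233 = 58.2691
deff = V_st / V_srs = 14.0698/58.2691 = 0.2415

deff ≈ 0.241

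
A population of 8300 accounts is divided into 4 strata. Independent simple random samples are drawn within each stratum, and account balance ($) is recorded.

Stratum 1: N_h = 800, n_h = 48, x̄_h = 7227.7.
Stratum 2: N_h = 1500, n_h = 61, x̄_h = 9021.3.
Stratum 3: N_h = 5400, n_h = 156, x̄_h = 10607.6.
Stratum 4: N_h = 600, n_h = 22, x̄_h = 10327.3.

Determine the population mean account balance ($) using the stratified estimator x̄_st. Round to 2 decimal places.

N = Σ N_h = 8300. Stratum weights W_h = N_h/N.
x̄_st = (800·7227.7 + 1500·9021.3 + 5400·10607.6 + 600·10327.3) / 8300 = 9974.8831

x̄_st ≈ 9974.88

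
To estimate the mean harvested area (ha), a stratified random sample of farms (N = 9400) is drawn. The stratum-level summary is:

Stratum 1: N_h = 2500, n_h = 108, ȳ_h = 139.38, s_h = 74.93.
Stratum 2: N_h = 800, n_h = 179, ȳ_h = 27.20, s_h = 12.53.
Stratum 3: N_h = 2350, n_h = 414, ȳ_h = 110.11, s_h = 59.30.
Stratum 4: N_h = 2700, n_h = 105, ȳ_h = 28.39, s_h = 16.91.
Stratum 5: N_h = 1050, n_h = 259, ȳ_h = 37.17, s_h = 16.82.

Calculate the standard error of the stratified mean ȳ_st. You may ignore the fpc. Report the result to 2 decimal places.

V̂(ȳ_st) = Σ W_h² s_h²/n_h, with W_h = N_h/N and N = 9400:
  stratum 1: (2500/9400)²·74.93²/108 = 3.67716
  stratum 2: (800/9400)²·12.53²/179 = 0.00635292
  stratum 3: (2350/9400)²·59.30²/414 = 0.530871
  stratum 4: (2700/9400)²·16.91²/105 = 0.224683
  stratum 5: (1050/9400)²·16.82²/259 = 0.0136293
V̂(ȳ_st) = 4.45269
SE(ȳ_st) = √4.45269 = 2.11014

SE(ȳ_st) ≈ 2.11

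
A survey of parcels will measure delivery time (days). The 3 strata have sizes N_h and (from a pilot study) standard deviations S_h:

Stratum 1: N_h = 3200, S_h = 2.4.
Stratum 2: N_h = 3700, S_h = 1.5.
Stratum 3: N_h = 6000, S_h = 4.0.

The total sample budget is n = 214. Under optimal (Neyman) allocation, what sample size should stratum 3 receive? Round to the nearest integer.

138

Neyman allocation: n_h = n · N_h S_h / Σ N_i S_i, with n = 214.
  stratum 1: N_h·S_h = 3200·2.4 = 7680.00
  stratum 2: N_h·S_h = 3700·1.5 = 5550.00
  stratum 3: N_h·S_h = 6000·4.0 = 24000.00
Σ N_h S_h = 37230.00
n for stratum 3 = 214·24000.00/37230.00 = 137.953 → 138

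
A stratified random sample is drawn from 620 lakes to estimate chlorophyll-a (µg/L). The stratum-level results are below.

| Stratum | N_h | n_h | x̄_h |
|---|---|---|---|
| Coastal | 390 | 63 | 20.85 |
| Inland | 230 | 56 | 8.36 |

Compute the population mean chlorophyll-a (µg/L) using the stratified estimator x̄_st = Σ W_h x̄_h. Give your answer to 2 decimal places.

x̄_st ≈ 16.22

N = Σ N_h = 620. Stratum weights W_h = N_h/N.
x̄_st = (390·20.85 + 230·8.36) / 620 = 16.2166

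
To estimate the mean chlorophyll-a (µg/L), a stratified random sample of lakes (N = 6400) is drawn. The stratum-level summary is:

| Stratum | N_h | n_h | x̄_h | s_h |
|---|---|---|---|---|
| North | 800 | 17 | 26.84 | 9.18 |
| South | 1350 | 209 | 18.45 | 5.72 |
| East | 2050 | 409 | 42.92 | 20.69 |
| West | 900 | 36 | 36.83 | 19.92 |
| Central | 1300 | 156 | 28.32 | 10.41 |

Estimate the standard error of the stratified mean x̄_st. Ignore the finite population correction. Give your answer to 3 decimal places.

V̂(x̄_st) = Σ W_h² s_h²/n_h, with W_h = N_h/N and N = 6400:
  stratum North: (800/6400)²·9.18²/17 = 0.0774562
  stratum South: (1350/6400)²·5.72²/209 = 0.00696552
  stratum East: (2050/6400)²·20.69²/409 = 0.107385
  stratum West: (900/6400)²·19.92²/36 = 0.217972
  stratum Central: (1300/6400)²·10.41²/156 = 0.0286618
V̂(x̄_st) = 0.438441
SE(x̄_st) = √0.438441 = 0.662149

SE(x̄_st) ≈ 0.662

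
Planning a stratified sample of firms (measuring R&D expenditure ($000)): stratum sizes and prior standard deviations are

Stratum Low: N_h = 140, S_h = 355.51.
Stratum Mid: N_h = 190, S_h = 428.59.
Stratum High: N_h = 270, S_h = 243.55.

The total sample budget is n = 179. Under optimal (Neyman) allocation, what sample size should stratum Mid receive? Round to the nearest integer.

74

Neyman allocation: n_h = n · N_h S_h / Σ N_i S_i, with n = 179.
  stratum Low: N_h·S_h = 140·355.51 = 49771.40
  stratum Mid: N_h·S_h = 190·428.59 = 81432.10
  stratum High: N_h·S_h = 270·243.55 = 65758.50
Σ N_h S_h = 196962.00
n for stratum Mid = 179·81432.10/196962.00 = 74.006 → 74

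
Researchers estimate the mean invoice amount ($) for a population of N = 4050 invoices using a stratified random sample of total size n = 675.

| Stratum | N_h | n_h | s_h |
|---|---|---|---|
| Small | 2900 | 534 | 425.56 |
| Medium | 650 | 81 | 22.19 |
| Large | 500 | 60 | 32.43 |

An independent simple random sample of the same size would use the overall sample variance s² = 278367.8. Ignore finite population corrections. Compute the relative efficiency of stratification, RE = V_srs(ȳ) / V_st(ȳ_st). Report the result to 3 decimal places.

RE ≈ 2.366

V̂(ȳ_st) = Σ W_h² s_h²/n_h, with W_h = N_h/N and N = 4050:
  stratum Small: (2900/4050)²·425.56²/534 = 173.887
  stratum Medium: (650/4050)²·22.19²/81 = 0.156584
  stratum Large: (500/4050)²·32.43²/60 = 0.267161
V_st = 174.31
V_srs = s²/n = 278367.8/675 = 412.397
Relative efficiency = V_srs / V_st = 412.397/174.31 = 2.3659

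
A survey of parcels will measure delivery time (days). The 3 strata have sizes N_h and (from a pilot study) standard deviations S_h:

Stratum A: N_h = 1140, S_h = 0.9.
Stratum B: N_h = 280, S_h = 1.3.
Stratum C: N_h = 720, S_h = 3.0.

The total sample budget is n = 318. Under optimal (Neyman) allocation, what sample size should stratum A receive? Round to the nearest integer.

92

Neyman allocation: n_h = n · N_h S_h / Σ N_i S_i, with n = 318.
  stratum A: N_h·S_h = 1140·0.9 = 1026.00
  stratum B: N_h·S_h = 280·1.3 = 364.00
  stratum C: N_h·S_h = 720·3.0 = 2160.00
Σ N_h S_h = 3550.00
n for stratum A = 318·1026.00/3550.00 = 91.906 → 92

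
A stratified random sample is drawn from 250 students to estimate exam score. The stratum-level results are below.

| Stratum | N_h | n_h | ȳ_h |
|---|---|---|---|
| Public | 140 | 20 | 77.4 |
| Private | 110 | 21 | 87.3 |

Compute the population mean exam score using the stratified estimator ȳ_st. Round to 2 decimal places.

ȳ_st ≈ 81.76

N = Σ N_h = 250. Stratum weights W_h = N_h/N.
ȳ_st = (140·77.4 + 110·87.3) / 250 = 81.7560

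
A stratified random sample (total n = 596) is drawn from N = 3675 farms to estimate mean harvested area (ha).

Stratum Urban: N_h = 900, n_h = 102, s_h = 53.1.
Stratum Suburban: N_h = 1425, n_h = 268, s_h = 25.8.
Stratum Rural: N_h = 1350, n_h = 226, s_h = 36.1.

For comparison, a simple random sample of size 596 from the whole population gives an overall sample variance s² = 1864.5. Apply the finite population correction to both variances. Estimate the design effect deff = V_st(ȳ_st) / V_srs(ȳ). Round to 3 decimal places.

deff ≈ 0.924

V̂(ȳ_st) = Σ W_h² (1 − n_h/N_h) s_h²/n_h, with W_h = N_h/N and N = 3675:
  stratum Urban: (900/3675)²·(1 − 102/900)·53.1²/102 = 1.47001
  stratum Suburban: (1425/3675)²·(1 − 268/1425)·25.8²/268 = 0.303206
  stratum Rural: (1350/3675)²·(1 − 226/1350)·36.1²/226 = 0.647875
V_st = 2.42109
V_srs = (1 − 596/3675)·1864.5/596 = 2.62101
deff = V_st / V_srs = 2.42109/2.62101 = 0.9237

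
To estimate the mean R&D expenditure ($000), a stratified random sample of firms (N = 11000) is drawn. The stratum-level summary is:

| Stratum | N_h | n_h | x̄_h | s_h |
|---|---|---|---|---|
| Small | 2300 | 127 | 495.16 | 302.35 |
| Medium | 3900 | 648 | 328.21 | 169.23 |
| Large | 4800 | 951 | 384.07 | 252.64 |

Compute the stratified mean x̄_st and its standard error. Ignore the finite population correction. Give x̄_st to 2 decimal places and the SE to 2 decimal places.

x̄_st ≈ 387.49, SE ≈ 7.06

x̄_st = Σ W_h x̄_h = (2300·495.16 + 3900·328.21 + 4800·384.07)/11000 = 387.49300
V̂(x̄_st) = Σ W_h² s_h²/n_h, with W_h = N_h/N and N = 11000:
  stratum Small: (2300/11000)²·302.35²/127 = 31.4693
  stratum Medium: (3900/11000)²·169.23²/648 = 5.55551
  stratum Large: (4800/11000)²·252.64²/951 = 12.7797
V̂(x̄_st) = 49.8045
SE(x̄_st) = √49.8045 = 7.05723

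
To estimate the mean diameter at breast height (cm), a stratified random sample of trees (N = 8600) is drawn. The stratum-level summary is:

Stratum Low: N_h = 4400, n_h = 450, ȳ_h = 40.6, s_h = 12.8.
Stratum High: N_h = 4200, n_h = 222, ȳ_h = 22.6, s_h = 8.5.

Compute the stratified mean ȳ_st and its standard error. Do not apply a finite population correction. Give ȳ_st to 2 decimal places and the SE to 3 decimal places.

ȳ_st ≈ 31.81, SE ≈ 0.416

ȳ_st = Σ W_h ȳ_h = (4400·40.6 + 4200·22.6)/8600 = 31.80930
V̂(ȳ_st) = Σ W_h² s_h²/n_h, with W_h = N_h/N and N = 8600:
  stratum Low: (4400/8600)²·12.8²/450 = 0.095305
  stratum High: (4200/8600)²·8.5²/222 = 0.0776223
V̂(ȳ_st) = 0.172927
SE(ȳ_st) = √0.172927 = 0.415845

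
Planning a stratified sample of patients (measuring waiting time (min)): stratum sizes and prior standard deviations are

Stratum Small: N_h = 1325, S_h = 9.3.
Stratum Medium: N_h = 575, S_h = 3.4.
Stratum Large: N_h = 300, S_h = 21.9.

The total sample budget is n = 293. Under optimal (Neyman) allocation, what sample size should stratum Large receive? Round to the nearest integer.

Neyman allocation: n_h = n · N_h S_h / Σ N_i S_i, with n = 293.
  stratum Small: N_h·S_h = 1325·9.3 = 12322.50
  stratum Medium: N_h·S_h = 575·3.4 = 1955.00
  stratum Large: N_h·S_h = 300·21.9 = 6570.00
Σ N_h S_h = 20847.50
n for stratum Large = 293·6570.00/20847.50 = 92.338 → 92

92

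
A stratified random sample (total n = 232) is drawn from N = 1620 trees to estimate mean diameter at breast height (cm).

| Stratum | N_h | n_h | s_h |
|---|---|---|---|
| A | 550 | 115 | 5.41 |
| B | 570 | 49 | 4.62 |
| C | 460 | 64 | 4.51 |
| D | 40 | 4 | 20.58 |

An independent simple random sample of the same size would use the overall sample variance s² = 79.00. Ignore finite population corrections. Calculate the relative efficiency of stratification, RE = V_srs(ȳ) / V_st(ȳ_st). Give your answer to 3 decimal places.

V̂(ȳ_st) = Σ W_h² s_h²/n_h, with W_h = N_h/N and N = 1620:
  stratum A: (550/1620)²·5.41²/115 = 0.0293354
  stratum B: (570/1620)²·4.62²/49 = 0.0539272
  stratum C: (460/1620)²·4.51²/64 = 0.0256247
  stratum D: (40/1620)²·20.58²/4 = 0.0645536
V_st = 0.173441
V_srs = s²/n = 79.00/232 = 0.340517
Relative efficiency = V_srs / V_st = 0.340517/0.173441 = 1.9633

RE ≈ 1.963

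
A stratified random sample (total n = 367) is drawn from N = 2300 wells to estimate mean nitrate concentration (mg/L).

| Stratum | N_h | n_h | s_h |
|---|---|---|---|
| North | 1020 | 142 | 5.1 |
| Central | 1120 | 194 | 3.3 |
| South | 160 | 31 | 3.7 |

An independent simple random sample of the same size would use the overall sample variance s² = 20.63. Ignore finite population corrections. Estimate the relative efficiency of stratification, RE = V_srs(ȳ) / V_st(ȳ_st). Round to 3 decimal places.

RE ≈ 1.092

V̂(ȳ_st) = Σ W_h² s_h²/n_h, with W_h = N_h/N and N = 2300:
  stratum North: (1020/2300)²·5.1²/142 = 0.0360244
  stratum Central: (1120/2300)²·3.3²/194 = 0.0133109
  stratum South: (160/2300)²·3.7²/31 = 0.00213711
V_st = 0.0514724
V_srs = s²/n = 20.63/367 = 0.0562125
Relative efficiency = V_srs / V_st = 0.0562125/0.0514724 = 1.0921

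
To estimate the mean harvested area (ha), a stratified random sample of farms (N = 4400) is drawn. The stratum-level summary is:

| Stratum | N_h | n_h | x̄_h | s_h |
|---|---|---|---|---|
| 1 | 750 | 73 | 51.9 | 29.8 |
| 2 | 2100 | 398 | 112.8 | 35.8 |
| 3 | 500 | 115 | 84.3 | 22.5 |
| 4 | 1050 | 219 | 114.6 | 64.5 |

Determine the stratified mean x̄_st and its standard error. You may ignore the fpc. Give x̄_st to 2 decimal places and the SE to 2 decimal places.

x̄_st ≈ 99.61, SE ≈ 1.49

x̄_st = Σ W_h x̄_h = (750·51.9 + 2100·112.8 + 500·84.3 + 1050·114.6)/4400 = 99.61023
V̂(x̄_st) = Σ W_h² s_h²/n_h, with W_h = N_h/N and N = 4400:
  stratum 1: (750/4400)²·29.8²/73 = 0.353449
  stratum 2: (2100/4400)²·35.8²/398 = 0.733527
  stratum 3: (500/4400)²·22.5²/115 = 0.0568463
  stratum 4: (1050/4400)²·64.5²/219 = 1.0818
V̂(x̄_st) = 2.22563
SE(x̄_st) = √2.22563 = 1.49185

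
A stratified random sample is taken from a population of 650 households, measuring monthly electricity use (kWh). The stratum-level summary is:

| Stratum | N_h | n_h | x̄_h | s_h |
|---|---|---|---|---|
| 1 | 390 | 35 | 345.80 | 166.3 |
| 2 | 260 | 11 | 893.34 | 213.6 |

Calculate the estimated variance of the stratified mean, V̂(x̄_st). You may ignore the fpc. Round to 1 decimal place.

V̂(x̄_st) = Σ W_h² s_h²/n_h, with W_h = N_h/N and N = 650:
  stratum 1: (390/650)²·166.3²/35 = 284.459
  stratum 2: (260/650)²·213.6²/11 = 663.636
V̂(x̄_st) = 948.094

V̂(x̄_st) ≈ 948.1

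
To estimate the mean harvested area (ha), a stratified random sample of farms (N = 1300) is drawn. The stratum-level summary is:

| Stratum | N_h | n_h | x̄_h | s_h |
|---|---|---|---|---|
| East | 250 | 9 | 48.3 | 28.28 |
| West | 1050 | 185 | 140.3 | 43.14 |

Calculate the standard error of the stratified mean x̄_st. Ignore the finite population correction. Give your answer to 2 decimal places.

V̂(x̄_st) = Σ W_h² s_h²/n_h, with W_h = N_h/N and N = 1300:
  stratum East: (250/1300)²·28.28²/9 = 3.28632
  stratum West: (1050/1300)²·43.14²/185 = 6.56267
V̂(x̄_st) = 9.84899
SE(x̄_st) = √9.84899 = 3.13831

SE(x̄_st) ≈ 3.14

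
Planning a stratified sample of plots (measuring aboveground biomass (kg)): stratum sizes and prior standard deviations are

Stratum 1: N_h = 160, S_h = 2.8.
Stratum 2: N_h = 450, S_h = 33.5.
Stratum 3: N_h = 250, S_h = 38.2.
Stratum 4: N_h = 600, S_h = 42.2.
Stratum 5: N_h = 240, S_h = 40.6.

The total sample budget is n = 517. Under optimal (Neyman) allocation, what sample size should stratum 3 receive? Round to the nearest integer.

82

Neyman allocation: n_h = n · N_h S_h / Σ N_i S_i, with n = 517.
  stratum 1: N_h·S_h = 160·2.8 = 448.00
  stratum 2: N_h·S_h = 450·33.5 = 15075.00
  stratum 3: N_h·S_h = 250·38.2 = 9550.00
  stratum 4: N_h·S_h = 600·42.2 = 25320.00
  stratum 5: N_h·S_h = 240·40.6 = 9744.00
Σ N_h S_h = 60137.00
n for stratum 3 = 517·9550.00/60137.00 = 82.102 → 82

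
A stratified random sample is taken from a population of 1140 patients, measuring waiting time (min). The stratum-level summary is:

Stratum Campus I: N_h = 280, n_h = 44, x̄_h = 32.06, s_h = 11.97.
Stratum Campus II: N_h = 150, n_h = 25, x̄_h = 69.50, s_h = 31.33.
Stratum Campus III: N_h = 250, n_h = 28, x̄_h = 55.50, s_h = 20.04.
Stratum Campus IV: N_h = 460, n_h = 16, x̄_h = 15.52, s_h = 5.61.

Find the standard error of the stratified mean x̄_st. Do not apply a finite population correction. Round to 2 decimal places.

SE(x̄_st) ≈ 1.37

V̂(x̄_st) = Σ W_h² s_h²/n_h, with W_h = N_h/N and N = 1140:
  stratum Campus I: (280/1140)²·11.97²/44 = 0.196445
  stratum Campus II: (150/1140)²·31.33²/25 = 0.679757
  stratum Campus III: (250/1140)²·20.04²/28 = 0.689775
  stratum Campus IV: (460/1140)²·5.61²/16 = 0.320267
V̂(x̄_st) = 1.88624
SE(x̄_st) = √1.88624 = 1.37341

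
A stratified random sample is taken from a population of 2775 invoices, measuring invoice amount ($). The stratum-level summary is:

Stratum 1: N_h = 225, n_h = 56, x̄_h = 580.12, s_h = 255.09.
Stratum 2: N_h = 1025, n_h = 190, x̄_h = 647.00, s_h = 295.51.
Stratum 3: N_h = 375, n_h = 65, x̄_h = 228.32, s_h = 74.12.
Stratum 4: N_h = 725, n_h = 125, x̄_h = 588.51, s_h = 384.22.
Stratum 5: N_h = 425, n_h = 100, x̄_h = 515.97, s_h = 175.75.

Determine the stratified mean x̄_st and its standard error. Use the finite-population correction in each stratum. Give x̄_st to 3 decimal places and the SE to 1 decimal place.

x̄_st ≈ 549.650, SE ≈ 11.4

x̄_st = Σ W_h x̄_h = (225·580.12 + 1025·647.00 + 375·228.32 + 725·588.51 + 425·515.97)/2775 = 549.65009
V̂(x̄_st) = Σ W_h² (1 − n_h/N_h) s_h²/n_h, with W_h = N_h/N and N = 2775:
  stratum 1: (225/2775)²·(1 − 56/225)·255.09²/56 = 5.73776
  stratum 2: (1025/2775)²·(1 − 190/1025)·295.51²/190 = 51.0829
  stratum 3: (375/2775)²·(1 − 65/375)·74.12²/65 = 1.27592
  stratum 4: (725/2775)²·(1 − 125/725)·384.22²/125 = 66.7134
  stratum 5: (425/2775)²·(1 − 100/425)·175.75²/100 = 5.54035
V̂(x̄_st) = 130.35
SE(x̄_st) = √130.35 = 11.4171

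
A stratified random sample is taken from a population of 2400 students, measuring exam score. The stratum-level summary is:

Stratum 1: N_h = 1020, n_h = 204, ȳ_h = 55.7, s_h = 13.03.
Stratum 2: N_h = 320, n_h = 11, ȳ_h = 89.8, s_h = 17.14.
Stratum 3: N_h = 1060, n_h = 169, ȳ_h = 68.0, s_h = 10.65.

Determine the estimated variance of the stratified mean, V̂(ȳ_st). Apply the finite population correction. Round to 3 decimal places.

V̂(ȳ_st) = Σ W_h² (1 − n_h/N_h) s_h²/n_h, with W_h = N_h/N and N = 2400:
  stratum 1: (1020/2400)²·(1 − 204/1020)·13.03²/204 = 0.120261
  stratum 2: (320/2400)²·(1 − 11/320)·17.14²/11 = 0.458474
  stratum 3: (1060/2400)²·(1 − 169/1060)·10.65²/169 = 0.110046
V̂(ȳ_st) = 0.688782

V̂(ȳ_st) ≈ 0.689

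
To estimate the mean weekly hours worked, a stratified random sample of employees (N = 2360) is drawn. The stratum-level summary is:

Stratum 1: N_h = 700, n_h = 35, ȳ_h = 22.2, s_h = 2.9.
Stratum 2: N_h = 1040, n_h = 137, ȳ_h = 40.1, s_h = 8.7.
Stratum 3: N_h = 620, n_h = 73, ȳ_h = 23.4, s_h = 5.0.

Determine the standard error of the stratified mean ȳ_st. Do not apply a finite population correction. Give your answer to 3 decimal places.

V̂(ȳ_st) = Σ W_h² s_h²/n_h, with W_h = N_h/N and N = 2360:
  stratum 1: (700/2360)²·2.9²/35 = 0.0211398
  stratum 2: (1040/2360)²·8.7²/137 = 0.10729
  stratum 3: (620/2360)²·5.0²/73 = 0.0236361
V̂(ȳ_st) = 0.152066
SE(ȳ_st) = √0.152066 = 0.389957

SE(ȳ_st) ≈ 0.390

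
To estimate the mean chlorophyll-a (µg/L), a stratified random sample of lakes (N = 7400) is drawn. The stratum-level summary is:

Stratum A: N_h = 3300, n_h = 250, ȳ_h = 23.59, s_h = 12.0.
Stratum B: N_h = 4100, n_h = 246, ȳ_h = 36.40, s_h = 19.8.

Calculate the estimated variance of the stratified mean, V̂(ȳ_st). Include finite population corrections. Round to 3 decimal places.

V̂(ȳ_st) = Σ W_h² (1 − n_h/N_h) s_h²/n_h, with W_h = N_h/N and N = 7400:
  stratum A: (3300/7400)²·(1 − 250/3300)·12.0²/250 = 0.10587
  stratum B: (4100/7400)²·(1 − 246/4100)·19.8²/246 = 0.459862
V̂(ȳ_st) = 0.565732

V̂(ȳ_st) ≈ 0.566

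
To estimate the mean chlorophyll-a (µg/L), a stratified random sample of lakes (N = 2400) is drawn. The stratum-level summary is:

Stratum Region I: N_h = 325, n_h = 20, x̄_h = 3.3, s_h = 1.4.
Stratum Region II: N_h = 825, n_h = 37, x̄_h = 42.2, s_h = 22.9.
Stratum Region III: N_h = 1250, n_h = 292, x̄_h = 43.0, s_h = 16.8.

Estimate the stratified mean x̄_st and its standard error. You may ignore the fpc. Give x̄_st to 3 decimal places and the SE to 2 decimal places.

x̄_st = Σ W_h x̄_h = (325·3.3 + 825·42.2 + 1250·43.0)/2400 = 37.34896
V̂(x̄_st) = Σ W_h² s_h²/n_h, with W_h = N_h/N and N = 2400:
  stratum Region I: (325/2400)²·1.4²/20 = 0.00179709
  stratum Region II: (825/2400)²·22.9²/37 = 1.67477
  stratum Region III: (1250/2400)²·16.8²/292 = 0.2622
V̂(x̄_st) = 1.93877
SE(x̄_st) = √1.93877 = 1.3924

x̄_st ≈ 37.349, SE ≈ 1.39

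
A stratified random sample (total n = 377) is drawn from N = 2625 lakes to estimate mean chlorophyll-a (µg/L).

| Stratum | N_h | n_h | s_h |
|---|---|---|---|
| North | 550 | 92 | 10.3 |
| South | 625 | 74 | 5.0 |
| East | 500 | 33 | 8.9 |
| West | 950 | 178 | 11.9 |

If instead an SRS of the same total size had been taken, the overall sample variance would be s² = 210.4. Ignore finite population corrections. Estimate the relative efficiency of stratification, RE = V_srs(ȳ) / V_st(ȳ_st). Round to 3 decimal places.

V̂(ȳ_st) = Σ W_h² s_h²/n_h, with W_h = N_h/N and N = 2625:
  stratum North: (550/2625)²·10.3²/92 = 0.0506236
  stratum South: (625/2625)²·5.0²/74 = 0.0191518
  stratum East: (500/2625)²·8.9²/33 = 0.0870858
  stratum West: (950/2625)²·11.9²/178 = 0.104199
V_st = 0.26106
V_srs = s²/n = 210.4/377 = 0.55809
Relative efficiency = V_srs / V_st = 0.55809/0.26106 = 2.1378

RE ≈ 2.138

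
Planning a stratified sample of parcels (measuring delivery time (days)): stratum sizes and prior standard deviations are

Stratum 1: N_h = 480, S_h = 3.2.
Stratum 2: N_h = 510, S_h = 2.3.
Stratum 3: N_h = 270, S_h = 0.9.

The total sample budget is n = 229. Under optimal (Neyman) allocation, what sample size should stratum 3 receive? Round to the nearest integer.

Neyman allocation: n_h = n · N_h S_h / Σ N_i S_i, with n = 229.
  stratum 1: N_h·S_h = 480·3.2 = 1536.00
  stratum 2: N_h·S_h = 510·2.3 = 1173.00
  stratum 3: N_h·S_h = 270·0.9 = 243.00
Σ N_h S_h = 2952.00
n for stratum 3 = 229·243.00/2952.00 = 18.851 → 19

19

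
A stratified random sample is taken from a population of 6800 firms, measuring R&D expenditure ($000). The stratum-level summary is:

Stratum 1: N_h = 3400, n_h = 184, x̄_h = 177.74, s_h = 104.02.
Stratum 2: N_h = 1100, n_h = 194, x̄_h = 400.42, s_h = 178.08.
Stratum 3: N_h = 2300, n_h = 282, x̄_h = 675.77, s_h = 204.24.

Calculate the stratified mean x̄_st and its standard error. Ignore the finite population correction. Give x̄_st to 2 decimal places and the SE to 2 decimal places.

x̄_st ≈ 382.21, SE ≈ 5.99

x̄_st = Σ W_h x̄_h = (3400·177.74 + 1100·400.42 + 2300·675.77)/6800 = 382.21309
V̂(x̄_st) = Σ W_h² s_h²/n_h, with W_h = N_h/N and N = 6800:
  stratum 1: (3400/6800)²·104.02²/184 = 14.7013
  stratum 2: (1100/6800)²·178.08²/194 = 4.27756
  stratum 3: (2300/6800)²·204.24²/282 = 16.9227
V̂(x̄_st) = 35.9016
SE(x̄_st) = √35.9016 = 5.99179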